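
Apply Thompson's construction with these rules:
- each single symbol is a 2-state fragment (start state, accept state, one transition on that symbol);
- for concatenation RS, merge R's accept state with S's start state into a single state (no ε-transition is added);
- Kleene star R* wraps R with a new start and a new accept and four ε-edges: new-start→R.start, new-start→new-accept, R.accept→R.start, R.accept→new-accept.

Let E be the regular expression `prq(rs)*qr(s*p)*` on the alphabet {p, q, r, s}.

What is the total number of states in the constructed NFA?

Building bottom-up:
Each of the 9 symbol leaves contributes a 2-state fragment.
  rs → 3 states
  (rs)* → 5 states
  s* → 4 states
  s*p → 5 states
  (s*p)* → 7 states
  prq(rs)*qr(s*p)* → 16 states

16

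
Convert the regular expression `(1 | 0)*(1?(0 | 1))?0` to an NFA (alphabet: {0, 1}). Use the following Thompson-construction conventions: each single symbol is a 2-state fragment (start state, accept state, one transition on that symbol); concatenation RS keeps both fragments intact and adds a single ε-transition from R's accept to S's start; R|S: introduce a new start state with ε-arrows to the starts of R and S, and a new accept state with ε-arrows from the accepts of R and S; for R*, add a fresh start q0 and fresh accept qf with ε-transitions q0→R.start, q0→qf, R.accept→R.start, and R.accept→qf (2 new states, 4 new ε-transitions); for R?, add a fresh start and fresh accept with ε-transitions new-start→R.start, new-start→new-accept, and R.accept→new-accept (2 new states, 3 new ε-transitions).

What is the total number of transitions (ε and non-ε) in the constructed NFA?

27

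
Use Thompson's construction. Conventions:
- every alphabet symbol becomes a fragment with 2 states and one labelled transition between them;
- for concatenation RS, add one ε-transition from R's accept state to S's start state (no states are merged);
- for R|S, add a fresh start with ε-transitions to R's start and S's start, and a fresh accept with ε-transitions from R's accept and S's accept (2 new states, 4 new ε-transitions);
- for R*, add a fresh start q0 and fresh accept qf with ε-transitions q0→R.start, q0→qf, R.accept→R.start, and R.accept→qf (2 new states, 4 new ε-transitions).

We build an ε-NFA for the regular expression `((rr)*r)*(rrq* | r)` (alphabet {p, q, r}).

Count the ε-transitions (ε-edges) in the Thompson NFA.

By structural recursion:
Each of the 7 symbol leaves contributes 0 ε-transitions.
  rr = 1 ε-transition
  (rr)* = 5 ε-transitions
  (rr)*r = 6 ε-transitions
  ((rr)*r)* = 10 ε-transitions
  q* = 4 ε-transitions
  rrq* = 6 ε-transitions
  rrq* | r = 10 ε-transitions
  ((rr)*r)*(rrq* | r) = 21 ε-transitions

21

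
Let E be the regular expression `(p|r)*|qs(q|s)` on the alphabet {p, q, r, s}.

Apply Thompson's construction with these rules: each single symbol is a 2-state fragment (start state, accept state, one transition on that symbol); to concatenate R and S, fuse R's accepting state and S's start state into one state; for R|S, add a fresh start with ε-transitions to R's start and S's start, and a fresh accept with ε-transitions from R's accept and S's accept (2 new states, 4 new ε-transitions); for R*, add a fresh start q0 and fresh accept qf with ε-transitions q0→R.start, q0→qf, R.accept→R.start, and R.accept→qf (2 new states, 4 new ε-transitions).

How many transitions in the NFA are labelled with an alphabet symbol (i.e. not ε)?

6

By structural recursion:
Each of the 6 symbol leaves contributes exactly 1 symbol transition.
  p|r → 2 symbol transitions
  (p|r)* → 2 symbol transitions
  q|s → 2 symbol transitions
  qs(q|s) → 4 symbol transitions
  (p|r)*|qs(q|s) → 6 symbol transitions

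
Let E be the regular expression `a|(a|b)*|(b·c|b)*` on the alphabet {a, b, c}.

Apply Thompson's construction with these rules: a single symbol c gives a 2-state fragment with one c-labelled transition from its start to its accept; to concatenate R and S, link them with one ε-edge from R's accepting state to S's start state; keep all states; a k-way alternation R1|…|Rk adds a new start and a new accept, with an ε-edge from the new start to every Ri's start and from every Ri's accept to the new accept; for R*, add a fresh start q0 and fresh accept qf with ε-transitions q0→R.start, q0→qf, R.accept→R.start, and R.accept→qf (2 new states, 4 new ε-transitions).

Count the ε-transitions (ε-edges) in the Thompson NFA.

Building bottom-up:
Each of the 6 symbol leaves contributes 0 ε-transitions.
  a|b : 4 ε-transitions
  (a|b)* : 8 ε-transitions
  b·c : 1 ε-transition
  b·c|b : 5 ε-transitions
  (b·c|b)* : 9 ε-transitions
  a|(a|b)*|(b·c|b)* : 23 ε-transitions

23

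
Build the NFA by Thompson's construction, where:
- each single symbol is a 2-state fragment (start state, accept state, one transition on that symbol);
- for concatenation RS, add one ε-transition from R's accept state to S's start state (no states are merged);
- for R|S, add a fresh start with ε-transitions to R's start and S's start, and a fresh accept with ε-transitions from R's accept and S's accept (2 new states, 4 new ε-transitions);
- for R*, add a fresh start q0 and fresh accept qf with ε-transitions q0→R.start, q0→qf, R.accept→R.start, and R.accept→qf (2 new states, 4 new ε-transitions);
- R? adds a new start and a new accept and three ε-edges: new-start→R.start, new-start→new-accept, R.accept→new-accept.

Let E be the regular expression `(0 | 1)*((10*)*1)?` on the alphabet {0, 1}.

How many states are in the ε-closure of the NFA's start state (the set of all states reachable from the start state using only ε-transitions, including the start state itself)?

11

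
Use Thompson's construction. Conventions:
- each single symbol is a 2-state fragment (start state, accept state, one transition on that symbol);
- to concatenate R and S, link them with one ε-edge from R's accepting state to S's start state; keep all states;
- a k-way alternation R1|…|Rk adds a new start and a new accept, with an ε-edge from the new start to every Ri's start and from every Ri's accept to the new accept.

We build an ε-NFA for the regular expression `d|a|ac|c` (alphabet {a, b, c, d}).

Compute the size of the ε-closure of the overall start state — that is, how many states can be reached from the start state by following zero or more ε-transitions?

5

Let C(F) = |ε-closure(F.start)| within fragment F, and note whether F accepts ε. Symbol fragments have C = 1 and do not accept ε. Then:
  ac : C equals the left operand's closure size = 1 (its accept is not ε-reachable, so the closure stops there)
  d|a|ac|c : C = 1 + 1 + 1 + 1 + 1 = 5 (the new accept is not ε-reachable since no branch accepts ε)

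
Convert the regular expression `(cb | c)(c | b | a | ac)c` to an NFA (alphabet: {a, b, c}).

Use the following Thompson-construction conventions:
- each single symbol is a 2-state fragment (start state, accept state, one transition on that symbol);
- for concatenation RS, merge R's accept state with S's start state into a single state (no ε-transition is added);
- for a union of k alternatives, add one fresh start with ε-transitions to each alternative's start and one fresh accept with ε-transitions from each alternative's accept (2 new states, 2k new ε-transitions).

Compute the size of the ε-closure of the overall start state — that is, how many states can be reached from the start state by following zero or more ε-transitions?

3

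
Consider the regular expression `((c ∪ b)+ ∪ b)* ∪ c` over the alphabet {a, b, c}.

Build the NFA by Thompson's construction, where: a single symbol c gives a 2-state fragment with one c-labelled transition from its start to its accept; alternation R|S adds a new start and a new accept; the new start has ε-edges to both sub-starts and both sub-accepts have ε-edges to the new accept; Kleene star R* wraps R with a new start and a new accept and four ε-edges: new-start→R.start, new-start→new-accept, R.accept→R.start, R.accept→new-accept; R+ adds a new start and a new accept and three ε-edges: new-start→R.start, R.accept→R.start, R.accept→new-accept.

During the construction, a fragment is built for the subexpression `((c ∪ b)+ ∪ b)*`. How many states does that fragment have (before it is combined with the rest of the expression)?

14

Fragment for `((c ∪ b)+ ∪ b)*`:
Each of the 3 symbol leaves contributes a 2-state fragment.
  c ∪ b → 6 states
  (c ∪ b)+ → 8 states
  (c ∪ b)+ ∪ b → 12 states
  ((c ∪ b)+ ∪ b)* → 14 states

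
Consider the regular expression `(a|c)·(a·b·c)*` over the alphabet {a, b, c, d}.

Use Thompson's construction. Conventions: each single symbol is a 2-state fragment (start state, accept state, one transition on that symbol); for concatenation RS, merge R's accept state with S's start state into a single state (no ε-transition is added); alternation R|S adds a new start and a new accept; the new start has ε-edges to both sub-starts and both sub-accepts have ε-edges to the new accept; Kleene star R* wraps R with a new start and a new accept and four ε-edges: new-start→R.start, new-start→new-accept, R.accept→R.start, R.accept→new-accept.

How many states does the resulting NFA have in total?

Recursing over subexpressions:
Each of the 5 symbol leaves contributes a 2-state fragment.
  a|c = 6 states
  a·b·c = 4 states
  (a·b·c)* = 6 states
  (a|c)·(a·b·c)* = 11 states

11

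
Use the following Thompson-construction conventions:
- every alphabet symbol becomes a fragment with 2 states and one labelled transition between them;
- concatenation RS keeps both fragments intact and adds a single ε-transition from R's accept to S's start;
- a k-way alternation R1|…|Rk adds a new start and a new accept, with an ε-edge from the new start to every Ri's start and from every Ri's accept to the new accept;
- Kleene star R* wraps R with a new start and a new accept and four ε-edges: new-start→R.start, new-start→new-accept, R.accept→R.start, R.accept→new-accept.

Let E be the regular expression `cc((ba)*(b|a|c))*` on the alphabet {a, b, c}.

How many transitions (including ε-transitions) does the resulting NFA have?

25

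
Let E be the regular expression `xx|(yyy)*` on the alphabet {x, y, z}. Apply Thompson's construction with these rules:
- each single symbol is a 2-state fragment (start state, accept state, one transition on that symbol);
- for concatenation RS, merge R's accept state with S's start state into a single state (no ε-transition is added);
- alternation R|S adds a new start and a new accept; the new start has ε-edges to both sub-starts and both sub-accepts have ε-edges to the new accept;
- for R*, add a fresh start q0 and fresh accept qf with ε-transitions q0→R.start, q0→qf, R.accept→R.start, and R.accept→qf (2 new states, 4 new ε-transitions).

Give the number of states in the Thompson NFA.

11

Per subexpression:
Each of the 5 symbol leaves contributes a 2-state fragment.
  xx — 3 states
  yyy — 4 states
  (yyy)* — 6 states
  xx|(yyy)* — 11 states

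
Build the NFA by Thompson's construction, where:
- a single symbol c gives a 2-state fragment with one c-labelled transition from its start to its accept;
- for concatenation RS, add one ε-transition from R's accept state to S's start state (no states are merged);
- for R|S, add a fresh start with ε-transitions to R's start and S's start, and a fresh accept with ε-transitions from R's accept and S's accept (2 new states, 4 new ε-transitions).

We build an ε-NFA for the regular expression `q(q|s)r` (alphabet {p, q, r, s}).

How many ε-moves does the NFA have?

Building bottom-up:
Each of the 4 symbol leaves contributes 0 ε-transitions.
  q|s = 4 ε-transitions
  q(q|s)r = 6 ε-transitions

6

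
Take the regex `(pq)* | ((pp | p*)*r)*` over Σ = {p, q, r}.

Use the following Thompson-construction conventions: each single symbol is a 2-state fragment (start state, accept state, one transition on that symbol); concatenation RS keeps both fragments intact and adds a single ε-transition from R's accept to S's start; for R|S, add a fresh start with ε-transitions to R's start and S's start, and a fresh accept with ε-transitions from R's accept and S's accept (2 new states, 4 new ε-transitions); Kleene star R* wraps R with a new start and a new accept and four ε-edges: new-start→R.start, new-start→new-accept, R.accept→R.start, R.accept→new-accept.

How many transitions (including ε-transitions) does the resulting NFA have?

Per subexpression:
Each of the 6 symbol leaves contributes 1 transition (1 symbol, 0 ε).
  pq → 3 transitions (2 symbol, 1 ε)
  (pq)* → 7 transitions (2 symbol, 5 ε)
  pp → 3 transitions (2 symbol, 1 ε)
  p* → 5 transitions (1 symbol, 4 ε)
  pp | p* → 12 transitions (3 symbol, 9 ε)
  (pp | p*)* → 16 transitions (3 symbol, 13 ε)
  (pp | p*)*r → 18 transitions (4 symbol, 14 ε)
  ((pp | p*)*r)* → 22 transitions (4 symbol, 18 ε)
  (pq)* | ((pp | p*)*r)* → 33 transitions (6 symbol, 27 ε)

33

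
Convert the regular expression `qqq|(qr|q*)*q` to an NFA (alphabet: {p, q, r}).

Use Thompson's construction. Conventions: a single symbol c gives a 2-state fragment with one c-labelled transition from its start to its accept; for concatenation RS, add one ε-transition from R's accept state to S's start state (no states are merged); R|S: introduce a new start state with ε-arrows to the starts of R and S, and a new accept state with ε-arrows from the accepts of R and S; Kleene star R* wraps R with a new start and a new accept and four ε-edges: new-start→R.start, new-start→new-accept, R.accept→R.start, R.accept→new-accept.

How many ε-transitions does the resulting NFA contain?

20

Recursing over subexpressions:
Each of the 7 symbol leaves contributes 0 ε-transitions.
  qqq = 2 ε-transitions
  qr = 1 ε-transition
  q* = 4 ε-transitions
  qr|q* = 9 ε-transitions
  (qr|q*)* = 13 ε-transitions
  (qr|q*)*q = 14 ε-transitions
  qqq|(qr|q*)*q = 20 ε-transitions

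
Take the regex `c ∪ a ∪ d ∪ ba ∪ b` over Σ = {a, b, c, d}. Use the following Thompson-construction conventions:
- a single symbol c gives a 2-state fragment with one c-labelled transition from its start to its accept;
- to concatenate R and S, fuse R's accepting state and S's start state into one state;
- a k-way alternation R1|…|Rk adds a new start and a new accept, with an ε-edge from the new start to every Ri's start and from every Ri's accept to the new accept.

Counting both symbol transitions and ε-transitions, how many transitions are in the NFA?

16

Building bottom-up:
Each of the 6 symbol leaves contributes 1 transition (1 symbol, 0 ε).
  ba — 2 transitions (2 symbol, 0 ε)
  c ∪ a ∪ d ∪ ba ∪ b — 16 transitions (6 symbol, 10 ε)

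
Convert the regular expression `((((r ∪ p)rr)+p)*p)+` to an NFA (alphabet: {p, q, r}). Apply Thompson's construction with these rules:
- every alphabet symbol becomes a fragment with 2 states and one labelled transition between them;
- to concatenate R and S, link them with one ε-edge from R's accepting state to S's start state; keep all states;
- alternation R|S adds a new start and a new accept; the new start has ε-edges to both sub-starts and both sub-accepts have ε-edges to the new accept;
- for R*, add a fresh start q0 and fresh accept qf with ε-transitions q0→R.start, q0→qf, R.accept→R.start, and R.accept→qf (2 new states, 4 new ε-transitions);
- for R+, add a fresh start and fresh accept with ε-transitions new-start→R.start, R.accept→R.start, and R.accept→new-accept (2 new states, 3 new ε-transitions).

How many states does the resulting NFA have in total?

20

Bottom-up over the parse tree:
Each of the 6 symbol leaves contributes a 2-state fragment.
  r ∪ p = 6 states
  (r ∪ p)rr = 10 states
  ((r ∪ p)rr)+ = 12 states
  ((r ∪ p)rr)+p = 14 states
  (((r ∪ p)rr)+p)* = 16 states
  (((r ∪ p)rr)+p)*p = 18 states
  ((((r ∪ p)rr)+p)*p)+ = 20 states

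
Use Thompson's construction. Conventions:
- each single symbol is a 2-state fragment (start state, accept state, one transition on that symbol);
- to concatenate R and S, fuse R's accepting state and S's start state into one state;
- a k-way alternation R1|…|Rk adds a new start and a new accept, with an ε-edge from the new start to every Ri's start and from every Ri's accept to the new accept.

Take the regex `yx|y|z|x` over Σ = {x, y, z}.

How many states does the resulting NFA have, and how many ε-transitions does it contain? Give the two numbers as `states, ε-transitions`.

11, 8

By structural recursion:
Each of the 5 symbol leaves contributes 2 states and 0 ε-transitions.
  yx → 3 states, 0 ε-transitions
  yx|y|z|x → 11 states, 8 ε-transitions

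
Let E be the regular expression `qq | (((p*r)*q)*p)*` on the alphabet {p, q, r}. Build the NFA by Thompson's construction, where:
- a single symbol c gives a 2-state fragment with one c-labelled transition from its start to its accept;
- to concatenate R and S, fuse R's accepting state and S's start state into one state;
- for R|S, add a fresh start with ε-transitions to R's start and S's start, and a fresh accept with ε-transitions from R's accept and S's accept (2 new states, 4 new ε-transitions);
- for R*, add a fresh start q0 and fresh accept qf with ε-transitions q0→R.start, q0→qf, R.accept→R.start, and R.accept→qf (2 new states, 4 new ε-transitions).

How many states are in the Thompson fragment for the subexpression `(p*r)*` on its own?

7

Fragment for `(p*r)*`:
Each of the 2 symbol leaves contributes a 2-state fragment.
  p* : 4 states
  p*r : 5 states
  (p*r)* : 7 states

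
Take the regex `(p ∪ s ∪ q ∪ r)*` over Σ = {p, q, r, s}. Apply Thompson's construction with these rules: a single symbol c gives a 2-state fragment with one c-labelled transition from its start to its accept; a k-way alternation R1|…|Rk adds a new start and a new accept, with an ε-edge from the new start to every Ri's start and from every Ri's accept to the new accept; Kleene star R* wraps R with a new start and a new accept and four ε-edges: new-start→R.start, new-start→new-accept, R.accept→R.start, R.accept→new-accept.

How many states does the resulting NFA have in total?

Per subexpression:
Each of the 4 symbol leaves contributes a 2-state fragment.
  p ∪ s ∪ q ∪ r = 10 states
  (p ∪ s ∪ q ∪ r)* = 12 states

12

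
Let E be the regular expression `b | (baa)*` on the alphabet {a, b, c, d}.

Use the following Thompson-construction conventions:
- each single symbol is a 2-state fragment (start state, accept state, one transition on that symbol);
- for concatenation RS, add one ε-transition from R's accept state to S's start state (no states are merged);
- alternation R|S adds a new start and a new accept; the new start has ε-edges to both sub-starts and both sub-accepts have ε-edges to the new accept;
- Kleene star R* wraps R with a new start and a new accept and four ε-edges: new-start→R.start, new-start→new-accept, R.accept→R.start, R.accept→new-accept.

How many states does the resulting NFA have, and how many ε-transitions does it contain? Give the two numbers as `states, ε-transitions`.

12, 10

Recursing over subexpressions:
Each of the 4 symbol leaves contributes 2 states and 0 ε-transitions.
  baa — 6 states, 2 ε-transitions
  (baa)* — 8 states, 6 ε-transitions
  b | (baa)* — 12 states, 10 ε-transitions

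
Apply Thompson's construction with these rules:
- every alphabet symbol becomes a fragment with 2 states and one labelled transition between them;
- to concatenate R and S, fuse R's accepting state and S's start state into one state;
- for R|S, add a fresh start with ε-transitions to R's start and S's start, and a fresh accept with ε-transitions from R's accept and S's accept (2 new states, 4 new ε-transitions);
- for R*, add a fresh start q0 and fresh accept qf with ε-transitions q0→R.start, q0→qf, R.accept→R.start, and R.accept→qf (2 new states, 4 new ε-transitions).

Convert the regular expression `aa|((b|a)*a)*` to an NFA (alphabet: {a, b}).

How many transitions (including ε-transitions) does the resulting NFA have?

Per subexpression:
Each of the 5 symbol leaves contributes 1 transition (1 symbol, 0 ε).
  aa : 2 transitions (2 symbol, 0 ε)
  b|a : 6 transitions (2 symbol, 4 ε)
  (b|a)* : 10 transitions (2 symbol, 8 ε)
  (b|a)*a : 11 transitions (3 symbol, 8 ε)
  ((b|a)*a)* : 15 transitions (3 symbol, 12 ε)
  aa|((b|a)*a)* : 21 transitions (5 symbol, 16 ε)

21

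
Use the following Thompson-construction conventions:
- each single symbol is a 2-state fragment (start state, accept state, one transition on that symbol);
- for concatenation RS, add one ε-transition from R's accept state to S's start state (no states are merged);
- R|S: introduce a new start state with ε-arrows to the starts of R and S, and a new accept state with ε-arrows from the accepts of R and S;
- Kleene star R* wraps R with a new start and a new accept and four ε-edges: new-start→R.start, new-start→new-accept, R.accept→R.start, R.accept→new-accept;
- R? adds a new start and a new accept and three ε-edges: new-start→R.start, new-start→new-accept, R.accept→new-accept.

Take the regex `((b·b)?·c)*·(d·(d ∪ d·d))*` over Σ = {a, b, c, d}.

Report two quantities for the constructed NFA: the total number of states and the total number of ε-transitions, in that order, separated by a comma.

22, 20

Building bottom-up:
Each of the 7 symbol leaves contributes 2 states and 0 ε-transitions.
  b·b — 4 states, 1 ε-transition
  (b·b)? — 6 states, 4 ε-transitions
  (b·b)?·c — 8 states, 5 ε-transitions
  ((b·b)?·c)* — 10 states, 9 ε-transitions
  d·d — 4 states, 1 ε-transition
  d ∪ d·d — 8 states, 5 ε-transitions
  d·(d ∪ d·d) — 10 states, 6 ε-transitions
  (d·(d ∪ d·d))* — 12 states, 10 ε-transitions
  ((b·b)?·c)*·(d·(d ∪ d·d))* — 22 states, 20 ε-transitions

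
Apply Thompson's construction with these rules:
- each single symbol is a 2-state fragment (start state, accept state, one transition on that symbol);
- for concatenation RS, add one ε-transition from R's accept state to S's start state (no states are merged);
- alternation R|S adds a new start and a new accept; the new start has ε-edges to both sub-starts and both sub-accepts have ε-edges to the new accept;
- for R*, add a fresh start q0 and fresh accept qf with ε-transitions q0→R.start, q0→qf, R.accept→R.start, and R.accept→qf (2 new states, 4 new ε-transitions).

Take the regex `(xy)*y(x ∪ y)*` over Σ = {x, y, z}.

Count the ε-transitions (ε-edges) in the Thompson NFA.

Building bottom-up:
Each of the 5 symbol leaves contributes 0 ε-transitions.
  xy : 1 ε-transition
  (xy)* : 5 ε-transitions
  x ∪ y : 4 ε-transitions
  (x ∪ y)* : 8 ε-transitions
  (xy)*y(x ∪ y)* : 15 ε-transitions

15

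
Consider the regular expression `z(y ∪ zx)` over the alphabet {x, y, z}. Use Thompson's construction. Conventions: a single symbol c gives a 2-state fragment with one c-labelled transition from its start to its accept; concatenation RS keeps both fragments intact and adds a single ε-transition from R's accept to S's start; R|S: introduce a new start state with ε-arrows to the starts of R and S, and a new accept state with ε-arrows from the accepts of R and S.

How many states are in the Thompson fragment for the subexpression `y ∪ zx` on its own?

8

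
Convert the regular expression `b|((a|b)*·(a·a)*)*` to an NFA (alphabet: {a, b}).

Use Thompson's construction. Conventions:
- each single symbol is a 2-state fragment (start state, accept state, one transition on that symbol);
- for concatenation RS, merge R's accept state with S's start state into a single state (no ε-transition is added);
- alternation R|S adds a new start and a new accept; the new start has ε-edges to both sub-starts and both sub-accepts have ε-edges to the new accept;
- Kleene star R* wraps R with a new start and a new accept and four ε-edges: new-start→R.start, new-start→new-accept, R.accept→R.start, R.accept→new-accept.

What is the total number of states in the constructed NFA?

Building bottom-up:
Each of the 5 symbol leaves contributes a 2-state fragment.
  a|b = 6 states
  (a|b)* = 8 states
  a·a = 3 states
  (a·a)* = 5 states
  (a|b)*·(a·a)* = 12 states
  ((a|b)*·(a·a)*)* = 14 states
  b|((a|b)*·(a·a)*)* = 18 states

18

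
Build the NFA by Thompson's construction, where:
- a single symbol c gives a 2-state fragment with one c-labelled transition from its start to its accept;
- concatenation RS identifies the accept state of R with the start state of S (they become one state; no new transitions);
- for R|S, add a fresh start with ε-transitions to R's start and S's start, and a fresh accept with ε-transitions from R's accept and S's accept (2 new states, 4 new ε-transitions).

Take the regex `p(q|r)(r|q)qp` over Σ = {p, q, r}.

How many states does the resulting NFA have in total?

14

Per subexpression:
Each of the 7 symbol leaves contributes a 2-state fragment.
  q|r — 6 states
  r|q — 6 states
  p(q|r)(r|q)qp — 14 states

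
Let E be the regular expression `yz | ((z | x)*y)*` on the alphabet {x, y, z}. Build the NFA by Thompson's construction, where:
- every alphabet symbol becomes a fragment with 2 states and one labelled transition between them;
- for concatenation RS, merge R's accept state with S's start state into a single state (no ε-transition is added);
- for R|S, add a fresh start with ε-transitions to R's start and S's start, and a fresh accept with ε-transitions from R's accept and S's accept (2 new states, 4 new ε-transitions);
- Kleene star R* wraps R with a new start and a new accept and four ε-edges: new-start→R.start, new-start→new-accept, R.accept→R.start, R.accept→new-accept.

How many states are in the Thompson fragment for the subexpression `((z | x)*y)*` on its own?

Fragment for `((z | x)*y)*`:
Each of the 3 symbol leaves contributes a 2-state fragment.
  z | x → 6 states
  (z | x)* → 8 states
  (z | x)*y → 9 states
  ((z | x)*y)* → 11 states

11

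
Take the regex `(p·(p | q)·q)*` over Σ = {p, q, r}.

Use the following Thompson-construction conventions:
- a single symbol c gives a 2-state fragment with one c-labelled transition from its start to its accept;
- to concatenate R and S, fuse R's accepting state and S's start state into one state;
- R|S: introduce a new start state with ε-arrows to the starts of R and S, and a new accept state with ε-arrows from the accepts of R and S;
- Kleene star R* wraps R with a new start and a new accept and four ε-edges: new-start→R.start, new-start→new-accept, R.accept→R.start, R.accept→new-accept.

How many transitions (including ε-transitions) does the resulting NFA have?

12

By structural recursion:
Each of the 4 symbol leaves contributes 1 transition (1 symbol, 0 ε).
  p | q → 6 transitions (2 symbol, 4 ε)
  p·(p | q)·q → 8 transitions (4 symbol, 4 ε)
  (p·(p | q)·q)* → 12 transitions (4 symbol, 8 ε)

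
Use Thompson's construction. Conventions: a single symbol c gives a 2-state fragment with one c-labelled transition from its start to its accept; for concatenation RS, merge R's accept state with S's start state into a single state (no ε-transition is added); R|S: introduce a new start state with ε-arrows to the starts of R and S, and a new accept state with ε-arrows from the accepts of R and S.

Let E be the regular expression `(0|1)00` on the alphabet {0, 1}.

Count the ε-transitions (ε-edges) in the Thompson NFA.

4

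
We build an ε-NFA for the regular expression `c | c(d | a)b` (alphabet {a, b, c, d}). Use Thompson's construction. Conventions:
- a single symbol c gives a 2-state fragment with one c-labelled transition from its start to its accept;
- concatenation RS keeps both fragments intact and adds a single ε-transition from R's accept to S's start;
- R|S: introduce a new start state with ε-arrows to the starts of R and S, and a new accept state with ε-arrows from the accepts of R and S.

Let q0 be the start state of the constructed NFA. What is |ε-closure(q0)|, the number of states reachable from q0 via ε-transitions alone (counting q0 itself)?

3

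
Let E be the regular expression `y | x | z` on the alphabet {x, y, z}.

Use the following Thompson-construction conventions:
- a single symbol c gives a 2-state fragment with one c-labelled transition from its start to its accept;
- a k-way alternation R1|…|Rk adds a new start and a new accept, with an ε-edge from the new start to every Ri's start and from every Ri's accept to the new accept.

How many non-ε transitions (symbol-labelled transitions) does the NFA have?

Building bottom-up:
Each of the 3 symbol leaves contributes exactly 1 symbol transition.
  y | x | z — 3 symbol transitions

3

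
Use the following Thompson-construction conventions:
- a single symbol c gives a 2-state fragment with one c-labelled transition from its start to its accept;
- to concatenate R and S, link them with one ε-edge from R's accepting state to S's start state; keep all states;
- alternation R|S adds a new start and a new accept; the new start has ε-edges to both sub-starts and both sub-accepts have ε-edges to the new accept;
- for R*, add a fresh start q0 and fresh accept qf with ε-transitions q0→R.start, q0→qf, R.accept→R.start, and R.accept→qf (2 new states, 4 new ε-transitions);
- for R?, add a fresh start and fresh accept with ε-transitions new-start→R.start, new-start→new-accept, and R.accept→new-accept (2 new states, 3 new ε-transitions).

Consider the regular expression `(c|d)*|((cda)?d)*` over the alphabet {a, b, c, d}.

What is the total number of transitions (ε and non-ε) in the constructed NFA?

28

By structural recursion:
Each of the 6 symbol leaves contributes 1 transition (1 symbol, 0 ε).
  c|d : 6 transitions (2 symbol, 4 ε)
  (c|d)* : 10 transitions (2 symbol, 8 ε)
  cda : 5 transitions (3 symbol, 2 ε)
  (cda)? : 8 transitions (3 symbol, 5 ε)
  (cda)?d : 10 transitions (4 symbol, 6 ε)
  ((cda)?d)* : 14 transitions (4 symbol, 10 ε)
  (c|d)*|((cda)?d)* : 28 transitions (6 symbol, 22 ε)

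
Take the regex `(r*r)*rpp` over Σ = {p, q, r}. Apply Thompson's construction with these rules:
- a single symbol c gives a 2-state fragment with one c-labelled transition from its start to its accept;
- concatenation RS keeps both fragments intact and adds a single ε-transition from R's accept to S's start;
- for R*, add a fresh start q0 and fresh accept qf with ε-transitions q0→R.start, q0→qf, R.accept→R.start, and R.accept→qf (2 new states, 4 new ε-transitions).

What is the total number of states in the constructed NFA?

Building bottom-up:
Each of the 5 symbol leaves contributes a 2-state fragment.
  r* → 4 states
  r*r → 6 states
  (r*r)* → 8 states
  (r*r)*rpp → 14 states

14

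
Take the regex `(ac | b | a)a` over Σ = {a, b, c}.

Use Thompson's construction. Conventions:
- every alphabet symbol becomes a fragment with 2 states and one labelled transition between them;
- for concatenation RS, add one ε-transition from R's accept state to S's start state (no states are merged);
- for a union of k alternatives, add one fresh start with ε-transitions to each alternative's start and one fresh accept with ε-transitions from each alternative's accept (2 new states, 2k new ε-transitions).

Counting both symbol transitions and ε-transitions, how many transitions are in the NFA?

13

Recursing over subexpressions:
Each of the 5 symbol leaves contributes 1 transition (1 symbol, 0 ε).
  ac : 3 transitions (2 symbol, 1 ε)
  ac | b | a : 11 transitions (4 symbol, 7 ε)
  (ac | b | a)a : 13 transitions (5 symbol, 8 ε)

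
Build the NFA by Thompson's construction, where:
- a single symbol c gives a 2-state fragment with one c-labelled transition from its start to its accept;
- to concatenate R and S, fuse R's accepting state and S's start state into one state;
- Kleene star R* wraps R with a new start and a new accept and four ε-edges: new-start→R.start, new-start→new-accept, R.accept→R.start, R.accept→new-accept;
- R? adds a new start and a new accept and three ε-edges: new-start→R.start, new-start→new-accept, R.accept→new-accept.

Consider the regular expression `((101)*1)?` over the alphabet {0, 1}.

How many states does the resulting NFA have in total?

Building bottom-up:
Each of the 4 symbol leaves contributes a 2-state fragment.
  101 — 4 states
  (101)* — 6 states
  (101)*1 — 7 states
  ((101)*1)? — 9 states

9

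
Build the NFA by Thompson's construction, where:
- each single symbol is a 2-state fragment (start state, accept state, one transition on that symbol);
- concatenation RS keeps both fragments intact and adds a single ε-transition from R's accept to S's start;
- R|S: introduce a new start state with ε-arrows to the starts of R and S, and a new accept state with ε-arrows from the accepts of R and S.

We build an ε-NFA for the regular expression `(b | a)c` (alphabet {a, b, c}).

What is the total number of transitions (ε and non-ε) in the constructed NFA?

By structural recursion:
Each of the 3 symbol leaves contributes 1 transition (1 symbol, 0 ε).
  b | a → 6 transitions (2 symbol, 4 ε)
  (b | a)c → 8 transitions (3 symbol, 5 ε)

8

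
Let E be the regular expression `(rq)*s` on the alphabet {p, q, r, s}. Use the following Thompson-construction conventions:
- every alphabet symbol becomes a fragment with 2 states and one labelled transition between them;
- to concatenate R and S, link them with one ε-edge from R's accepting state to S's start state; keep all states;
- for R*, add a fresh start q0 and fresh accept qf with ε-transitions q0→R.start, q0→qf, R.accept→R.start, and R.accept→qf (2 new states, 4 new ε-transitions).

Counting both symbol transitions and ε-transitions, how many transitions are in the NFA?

Bottom-up over the parse tree:
Each of the 3 symbol leaves contributes 1 transition (1 symbol, 0 ε).
  rq = 3 transitions (2 symbol, 1 ε)
  (rq)* = 7 transitions (2 symbol, 5 ε)
  (rq)*s = 9 transitions (3 symbol, 6 ε)

9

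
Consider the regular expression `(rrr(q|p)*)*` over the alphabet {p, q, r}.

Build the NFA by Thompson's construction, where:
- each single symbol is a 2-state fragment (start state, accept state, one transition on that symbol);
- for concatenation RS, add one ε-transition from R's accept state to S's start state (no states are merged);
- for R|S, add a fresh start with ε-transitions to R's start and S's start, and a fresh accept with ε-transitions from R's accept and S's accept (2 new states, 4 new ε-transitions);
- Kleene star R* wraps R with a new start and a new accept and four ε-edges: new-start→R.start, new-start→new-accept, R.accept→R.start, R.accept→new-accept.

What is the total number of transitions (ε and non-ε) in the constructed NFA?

20

Per subexpression:
Each of the 5 symbol leaves contributes 1 transition (1 symbol, 0 ε).
  q|p → 6 transitions (2 symbol, 4 ε)
  (q|p)* → 10 transitions (2 symbol, 8 ε)
  rrr(q|p)* → 16 transitions (5 symbol, 11 ε)
  (rrr(q|p)*)* → 20 transitions (5 symbol, 15 ε)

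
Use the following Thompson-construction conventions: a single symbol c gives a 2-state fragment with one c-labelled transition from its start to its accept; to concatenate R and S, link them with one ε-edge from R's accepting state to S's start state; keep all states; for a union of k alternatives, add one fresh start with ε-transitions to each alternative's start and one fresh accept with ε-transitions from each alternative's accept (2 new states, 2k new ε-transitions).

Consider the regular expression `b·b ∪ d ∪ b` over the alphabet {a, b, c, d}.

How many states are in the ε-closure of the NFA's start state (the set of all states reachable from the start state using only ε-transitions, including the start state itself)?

4

Compute the ε-closure size of each fragment's start state recursively; a symbol fragment's start has no outgoing ε-edge, so its closure is just itself (size 1).
  b·b → same as the first factor's closure: |closure| = 1
  b·b ∪ d ∪ b → new start ε-reaches every alternative's start; none of them accept ε, so the new accept is not reached: |closure| = 1 + 1 + 1 + 1 = 4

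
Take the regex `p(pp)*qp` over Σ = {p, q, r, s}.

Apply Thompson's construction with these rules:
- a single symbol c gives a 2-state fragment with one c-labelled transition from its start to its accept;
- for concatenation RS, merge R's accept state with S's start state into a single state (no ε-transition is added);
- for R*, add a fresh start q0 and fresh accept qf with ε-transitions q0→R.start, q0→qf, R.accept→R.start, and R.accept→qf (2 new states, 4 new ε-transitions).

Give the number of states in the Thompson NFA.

8

By structural recursion:
Each of the 5 symbol leaves contributes a 2-state fragment.
  pp — 3 states
  (pp)* — 5 states
  p(pp)*qp — 8 states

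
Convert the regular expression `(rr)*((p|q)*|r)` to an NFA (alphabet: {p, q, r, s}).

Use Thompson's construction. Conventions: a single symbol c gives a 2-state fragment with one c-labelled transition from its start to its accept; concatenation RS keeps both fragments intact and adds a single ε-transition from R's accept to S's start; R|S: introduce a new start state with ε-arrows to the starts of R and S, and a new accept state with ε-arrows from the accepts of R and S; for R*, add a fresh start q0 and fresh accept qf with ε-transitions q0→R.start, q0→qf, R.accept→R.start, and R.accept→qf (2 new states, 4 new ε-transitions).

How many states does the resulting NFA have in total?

18

Bottom-up over the parse tree:
Each of the 5 symbol leaves contributes a 2-state fragment.
  rr = 4 states
  (rr)* = 6 states
  p|q = 6 states
  (p|q)* = 8 states
  (p|q)*|r = 12 states
  (rr)*((p|q)*|r) = 18 states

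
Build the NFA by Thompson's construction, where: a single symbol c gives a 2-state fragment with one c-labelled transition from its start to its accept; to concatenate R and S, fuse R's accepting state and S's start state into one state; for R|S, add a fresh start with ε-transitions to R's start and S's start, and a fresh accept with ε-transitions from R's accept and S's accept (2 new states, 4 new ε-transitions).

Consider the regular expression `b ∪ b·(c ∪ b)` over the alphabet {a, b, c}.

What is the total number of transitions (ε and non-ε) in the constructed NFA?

Per subexpression:
Each of the 4 symbol leaves contributes 1 transition (1 symbol, 0 ε).
  c ∪ b → 6 transitions (2 symbol, 4 ε)
  b·(c ∪ b) → 7 transitions (3 symbol, 4 ε)
  b ∪ b·(c ∪ b) → 12 transitions (4 symbol, 8 ε)

12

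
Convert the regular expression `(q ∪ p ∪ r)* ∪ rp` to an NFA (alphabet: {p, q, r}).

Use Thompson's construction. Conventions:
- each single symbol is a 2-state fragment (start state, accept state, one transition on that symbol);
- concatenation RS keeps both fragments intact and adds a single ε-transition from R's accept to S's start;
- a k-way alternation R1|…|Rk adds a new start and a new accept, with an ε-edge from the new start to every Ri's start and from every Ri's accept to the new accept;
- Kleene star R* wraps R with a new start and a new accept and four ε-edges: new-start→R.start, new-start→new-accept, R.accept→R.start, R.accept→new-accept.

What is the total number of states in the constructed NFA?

Per subexpression:
Each of the 5 symbol leaves contributes a 2-state fragment.
  q ∪ p ∪ r → 8 states
  (q ∪ p ∪ r)* → 10 states
  rp → 4 states
  (q ∪ p ∪ r)* ∪ rp → 16 states

16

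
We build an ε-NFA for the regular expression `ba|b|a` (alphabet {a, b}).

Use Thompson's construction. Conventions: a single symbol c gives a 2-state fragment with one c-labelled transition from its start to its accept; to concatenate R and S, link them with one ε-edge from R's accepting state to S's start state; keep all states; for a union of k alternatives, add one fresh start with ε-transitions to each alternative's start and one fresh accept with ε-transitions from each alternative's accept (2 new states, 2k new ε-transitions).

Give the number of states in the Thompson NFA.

Per subexpression:
Each of the 4 symbol leaves contributes a 2-state fragment.
  ba = 4 states
  ba|b|a = 10 states

10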